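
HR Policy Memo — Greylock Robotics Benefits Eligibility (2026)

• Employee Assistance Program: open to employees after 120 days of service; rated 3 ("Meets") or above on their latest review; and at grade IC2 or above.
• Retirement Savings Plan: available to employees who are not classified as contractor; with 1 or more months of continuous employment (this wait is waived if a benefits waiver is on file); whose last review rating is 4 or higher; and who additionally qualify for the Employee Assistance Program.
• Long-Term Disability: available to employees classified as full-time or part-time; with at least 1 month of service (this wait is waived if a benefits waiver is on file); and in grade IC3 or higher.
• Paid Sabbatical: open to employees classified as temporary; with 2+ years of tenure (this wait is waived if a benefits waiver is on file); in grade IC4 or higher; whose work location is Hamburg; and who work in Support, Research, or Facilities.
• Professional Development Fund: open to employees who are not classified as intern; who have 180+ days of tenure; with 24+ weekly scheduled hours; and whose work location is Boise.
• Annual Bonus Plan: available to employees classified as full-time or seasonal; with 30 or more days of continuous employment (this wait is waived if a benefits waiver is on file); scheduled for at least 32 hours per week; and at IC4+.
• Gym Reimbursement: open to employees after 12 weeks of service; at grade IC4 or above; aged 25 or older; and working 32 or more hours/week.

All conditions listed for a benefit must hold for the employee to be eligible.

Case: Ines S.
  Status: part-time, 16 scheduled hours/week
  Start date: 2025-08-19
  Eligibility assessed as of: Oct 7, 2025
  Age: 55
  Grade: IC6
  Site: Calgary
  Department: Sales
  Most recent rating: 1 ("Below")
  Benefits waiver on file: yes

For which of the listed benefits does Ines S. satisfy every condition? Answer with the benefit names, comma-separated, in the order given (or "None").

Service from 2025-08-19 to Oct 7, 2025: 49 days.
Employee Assistance Program — service 49 days < 120 days ✗ → not eligible.
Retirement Savings Plan — status part-time ✓ (not excluded); benefits waiver on file ✓; rating 1 < 4 ✗ → not eligible.
Long-Term Disability — status part-time ✓; benefits waiver on file ✓; grade IC6 ≥ IC3 ✓ → eligible.
Paid Sabbatical — status part-time ✗ (requires temporary) → not eligible.
Professional Development Fund — status part-time ✓ (not excluded); service 49 days < 180 days ✗ → not eligible.
Annual Bonus Plan — status part-time ✗ (requires full-time or seasonal) → not eligible.
Gym Reimbursement — service 49 days < 12 weeks (≈84 days) ✗ → not eligible.

Long-Term Disability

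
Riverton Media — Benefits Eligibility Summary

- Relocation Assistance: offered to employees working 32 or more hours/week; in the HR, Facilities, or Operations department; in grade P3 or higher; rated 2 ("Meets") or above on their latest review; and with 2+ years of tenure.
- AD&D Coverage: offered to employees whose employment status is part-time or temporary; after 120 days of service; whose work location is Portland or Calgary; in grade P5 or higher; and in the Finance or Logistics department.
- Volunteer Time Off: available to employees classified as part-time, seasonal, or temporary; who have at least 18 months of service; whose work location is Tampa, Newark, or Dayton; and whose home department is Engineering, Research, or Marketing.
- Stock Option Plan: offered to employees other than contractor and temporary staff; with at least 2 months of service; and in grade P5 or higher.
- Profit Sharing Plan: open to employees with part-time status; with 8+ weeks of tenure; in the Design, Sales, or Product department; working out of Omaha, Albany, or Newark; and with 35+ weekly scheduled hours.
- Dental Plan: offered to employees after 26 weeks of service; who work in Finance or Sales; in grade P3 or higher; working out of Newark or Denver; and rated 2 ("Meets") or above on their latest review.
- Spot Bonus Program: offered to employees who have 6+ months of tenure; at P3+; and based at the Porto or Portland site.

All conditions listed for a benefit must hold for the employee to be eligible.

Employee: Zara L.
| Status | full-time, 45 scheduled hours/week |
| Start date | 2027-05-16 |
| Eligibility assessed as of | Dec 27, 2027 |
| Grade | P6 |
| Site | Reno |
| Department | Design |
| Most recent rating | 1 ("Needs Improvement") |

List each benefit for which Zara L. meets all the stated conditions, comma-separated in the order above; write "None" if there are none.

Stock Option Plan

Service from 2027-05-16 to Dec 27, 2027: 225 days.
Relocation Assistance — 45 hrs/wk ≥ 32 ✓; dept Design ✗ → not eligible.
AD&D Coverage — status full-time ✗ (requires part-time or temporary) → not eligible.
Volunteer Time Off — status full-time ✗ (requires part-time, seasonal, or temporary) → not eligible.
Stock Option Plan — status full-time ✓ (not excluded); service 225 days ≥ 2 months (≈60 days) ✓; grade P6 ≥ P5 ✓ → eligible.
Profit Sharing Plan — status full-time ✗ (requires part-time) → not eligible.
Dental Plan — service 225 days ≥ 26 weeks (≈182 days) ✓; dept Design ✗ → not eligible.
Spot Bonus Program — service 225 days ≥ 6 months (≈180 days) ✓; grade P6 ≥ P3 ✓; site Reno ✗ (not Porto or Portland) → not eligible.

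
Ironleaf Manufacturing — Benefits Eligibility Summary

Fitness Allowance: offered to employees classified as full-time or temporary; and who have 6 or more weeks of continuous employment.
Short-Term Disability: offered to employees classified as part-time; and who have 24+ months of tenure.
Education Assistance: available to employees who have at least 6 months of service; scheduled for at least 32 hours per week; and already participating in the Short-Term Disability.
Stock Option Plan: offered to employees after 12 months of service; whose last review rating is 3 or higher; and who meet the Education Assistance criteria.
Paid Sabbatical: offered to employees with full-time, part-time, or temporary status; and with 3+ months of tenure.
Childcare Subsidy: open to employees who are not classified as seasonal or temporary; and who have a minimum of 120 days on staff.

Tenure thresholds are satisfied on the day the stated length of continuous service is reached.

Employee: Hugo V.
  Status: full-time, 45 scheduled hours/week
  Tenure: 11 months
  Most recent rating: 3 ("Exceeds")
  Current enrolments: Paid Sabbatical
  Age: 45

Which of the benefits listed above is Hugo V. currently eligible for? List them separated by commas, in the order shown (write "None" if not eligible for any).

Fitness Allowance — status full-time ✓; service 11 months ≥ 6 weeks (≈42 days) ✓ → eligible.
Short-Term Disability — status full-time ✗ (requires part-time) → not eligible.
Education Assistance — service 11 months ≥ 6 months ✓; 45 hrs/wk ≥ 32 ✓; not enrolled in Short-Term Disability ✗ → not eligible.
Stock Option Plan — service 11 months < 12 months ✗ → not eligible.
Paid Sabbatical — status full-time ✓; service 11 months ≥ 3 months ✓ → eligible.
Childcare Subsidy — status full-time ✓ (not excluded); service 11 months ≥ 120 days ✓ → eligible.

Fitness Allowance, Paid Sabbatical, Childcare Subsidy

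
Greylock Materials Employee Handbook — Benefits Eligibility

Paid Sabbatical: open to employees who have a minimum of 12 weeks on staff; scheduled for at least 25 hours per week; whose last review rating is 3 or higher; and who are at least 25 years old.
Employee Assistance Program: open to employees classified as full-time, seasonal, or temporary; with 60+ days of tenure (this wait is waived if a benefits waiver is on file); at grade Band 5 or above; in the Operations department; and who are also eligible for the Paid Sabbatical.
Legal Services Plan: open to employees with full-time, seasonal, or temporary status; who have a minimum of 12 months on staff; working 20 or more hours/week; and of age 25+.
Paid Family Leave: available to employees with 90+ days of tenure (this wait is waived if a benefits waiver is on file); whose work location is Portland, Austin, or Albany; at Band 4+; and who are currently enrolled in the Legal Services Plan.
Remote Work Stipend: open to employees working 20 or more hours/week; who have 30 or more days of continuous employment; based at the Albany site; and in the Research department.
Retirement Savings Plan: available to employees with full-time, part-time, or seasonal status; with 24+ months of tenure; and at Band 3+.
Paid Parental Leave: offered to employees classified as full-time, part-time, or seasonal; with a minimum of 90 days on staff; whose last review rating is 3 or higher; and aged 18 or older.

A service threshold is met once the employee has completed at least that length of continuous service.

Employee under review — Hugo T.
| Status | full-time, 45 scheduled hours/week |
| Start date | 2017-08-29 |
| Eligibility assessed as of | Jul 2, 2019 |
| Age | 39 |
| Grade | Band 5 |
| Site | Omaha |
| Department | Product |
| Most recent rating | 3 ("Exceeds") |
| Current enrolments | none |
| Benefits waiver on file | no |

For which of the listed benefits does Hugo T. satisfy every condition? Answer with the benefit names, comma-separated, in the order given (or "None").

Paid Sabbatical, Legal Services Plan, Paid Parental Leave

Service from 2017-08-29 to Jul 2, 2019: 672 days.
Paid Sabbatical — service 672 days ≥ 12 weeks (≈84 days) ✓; 45 hrs/wk ≥ 25 ✓; rating 3 ≥ 3 ✓; age 39 ≥ 25 ✓ → eligible.
Employee Assistance Program — status full-time ✓; no waiver, service 672 days ≥ 60 days ✓; grade Band 5 ≥ Band 5 ✓; dept Product ✗ → not eligible.
Legal Services Plan — status full-time ✓; service 672 days ≥ 12 months (≈360 days) ✓; 45 hrs/wk ≥ 20 ✓; age 39 ≥ 25 ✓ → eligible.
Paid Family Leave — no waiver, service 672 days ≥ 90 days ✓; site Omaha ✗ (not Portland, Austin, or Albany) → not eligible.
Remote Work Stipend — 45 hrs/wk ≥ 20 ✓; service 672 days ≥ 30 days ✓; site Omaha ✗ (not Albany) → not eligible.
Retirement Savings Plan — status full-time ✓; service 672 days < 24 months (≈720 days) ✗ → not eligible.
Paid Parental Leave — status full-time ✓; service 672 days ≥ 90 days ✓; rating 3 ≥ 3 ✓; age 39 ≥ 18 ✓ → eligible.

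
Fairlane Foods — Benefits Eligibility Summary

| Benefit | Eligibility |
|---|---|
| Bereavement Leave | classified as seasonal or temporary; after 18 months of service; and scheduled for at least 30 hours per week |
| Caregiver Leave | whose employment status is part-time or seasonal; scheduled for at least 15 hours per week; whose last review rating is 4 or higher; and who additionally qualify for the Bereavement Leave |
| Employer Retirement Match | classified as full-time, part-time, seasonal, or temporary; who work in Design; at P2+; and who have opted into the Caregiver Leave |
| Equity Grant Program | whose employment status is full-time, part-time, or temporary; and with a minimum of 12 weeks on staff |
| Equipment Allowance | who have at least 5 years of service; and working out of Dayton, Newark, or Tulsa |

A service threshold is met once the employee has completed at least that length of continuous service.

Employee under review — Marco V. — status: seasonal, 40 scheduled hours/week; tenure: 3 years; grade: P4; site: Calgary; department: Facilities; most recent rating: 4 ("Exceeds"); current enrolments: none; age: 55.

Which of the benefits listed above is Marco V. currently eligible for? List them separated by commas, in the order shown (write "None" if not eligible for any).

Bereavement Leave — status seasonal ✓; service 3 years ≥ 18 months (≈540 days) ✓; 40 hrs/wk ≥ 30 ✓ → eligible.
Caregiver Leave — status seasonal ✓; 40 hrs/wk ≥ 15 ✓; rating 4 ≥ 4 ✓; eligible for Bereavement Leave ✓ → eligible.
Employer Retirement Match — status seasonal ✓; dept Facilities ✗ → not eligible.
Equity Grant Program — status seasonal ✗ (requires full-time, part-time, or temporary) → not eligible.
Equipment Allowance — service 3 years < 5 years ✗ → not eligible.

Bereavement Leave, Caregiver Leave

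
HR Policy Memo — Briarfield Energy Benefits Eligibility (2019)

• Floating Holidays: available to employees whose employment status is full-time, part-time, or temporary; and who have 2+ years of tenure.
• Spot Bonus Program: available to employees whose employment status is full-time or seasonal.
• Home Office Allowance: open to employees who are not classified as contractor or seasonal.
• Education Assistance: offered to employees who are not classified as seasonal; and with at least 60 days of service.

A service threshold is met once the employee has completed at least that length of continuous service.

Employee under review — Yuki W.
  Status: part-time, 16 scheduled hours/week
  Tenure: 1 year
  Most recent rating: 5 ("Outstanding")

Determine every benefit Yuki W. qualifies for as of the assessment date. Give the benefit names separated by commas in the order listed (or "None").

Floating Holidays — status part-time ✓; service 1 year < 2 years ✗ → not eligible.
Spot Bonus Program — status part-time ✗ (requires full-time or seasonal) → not eligible.
Home Office Allowance — status part-time ✓ (not excluded) → eligible.
Education Assistance — status part-time ✓ (not excluded); service 1 year ≥ 60 days ✓ → eligible.

Home Office Allowance, Education Assistance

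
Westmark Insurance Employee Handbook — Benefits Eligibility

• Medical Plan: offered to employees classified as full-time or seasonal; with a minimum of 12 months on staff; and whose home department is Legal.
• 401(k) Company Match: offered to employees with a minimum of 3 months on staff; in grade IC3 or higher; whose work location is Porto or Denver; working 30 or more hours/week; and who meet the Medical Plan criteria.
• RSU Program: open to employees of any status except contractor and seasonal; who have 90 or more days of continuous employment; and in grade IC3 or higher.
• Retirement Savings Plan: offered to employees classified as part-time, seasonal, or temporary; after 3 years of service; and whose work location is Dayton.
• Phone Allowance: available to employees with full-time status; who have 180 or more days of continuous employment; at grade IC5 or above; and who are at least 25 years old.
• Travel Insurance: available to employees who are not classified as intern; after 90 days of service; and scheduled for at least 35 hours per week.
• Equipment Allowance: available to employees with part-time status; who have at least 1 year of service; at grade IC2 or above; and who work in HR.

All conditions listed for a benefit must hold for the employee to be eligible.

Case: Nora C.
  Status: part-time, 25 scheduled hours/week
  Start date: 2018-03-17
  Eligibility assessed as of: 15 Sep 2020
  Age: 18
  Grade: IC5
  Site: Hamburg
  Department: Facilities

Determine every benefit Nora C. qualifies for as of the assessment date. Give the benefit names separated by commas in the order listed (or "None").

RSU Program

Service from 2018-03-17 to 15 Sep 2020: 913 days.
Medical Plan — status part-time ✗ (requires full-time or seasonal) → not eligible.
401(k) Company Match — service 913 days ≥ 3 months (≈90 days) ✓; grade IC5 ≥ IC3 ✓; site Hamburg ✗ (not Porto or Denver) → not eligible.
RSU Program — status part-time ✓ (not excluded); service 913 days ≥ 90 days ✓; grade IC5 ≥ IC3 ✓ → eligible.
Retirement Savings Plan — status part-time ✓; service 913 days < 3 years (≈1095 days) ✗ → not eligible.
Phone Allowance — status part-time ✗ (requires full-time) → not eligible.
Travel Insurance — status part-time ✓ (not excluded); service 913 days ≥ 90 days ✓; 25 hrs/wk < 35 ✗ → not eligible.
Equipment Allowance — status part-time ✓; service 913 days ≥ 1 year (≈365 days) ✓; grade IC5 ≥ IC2 ✓; dept Facilities ✗ → not eligible.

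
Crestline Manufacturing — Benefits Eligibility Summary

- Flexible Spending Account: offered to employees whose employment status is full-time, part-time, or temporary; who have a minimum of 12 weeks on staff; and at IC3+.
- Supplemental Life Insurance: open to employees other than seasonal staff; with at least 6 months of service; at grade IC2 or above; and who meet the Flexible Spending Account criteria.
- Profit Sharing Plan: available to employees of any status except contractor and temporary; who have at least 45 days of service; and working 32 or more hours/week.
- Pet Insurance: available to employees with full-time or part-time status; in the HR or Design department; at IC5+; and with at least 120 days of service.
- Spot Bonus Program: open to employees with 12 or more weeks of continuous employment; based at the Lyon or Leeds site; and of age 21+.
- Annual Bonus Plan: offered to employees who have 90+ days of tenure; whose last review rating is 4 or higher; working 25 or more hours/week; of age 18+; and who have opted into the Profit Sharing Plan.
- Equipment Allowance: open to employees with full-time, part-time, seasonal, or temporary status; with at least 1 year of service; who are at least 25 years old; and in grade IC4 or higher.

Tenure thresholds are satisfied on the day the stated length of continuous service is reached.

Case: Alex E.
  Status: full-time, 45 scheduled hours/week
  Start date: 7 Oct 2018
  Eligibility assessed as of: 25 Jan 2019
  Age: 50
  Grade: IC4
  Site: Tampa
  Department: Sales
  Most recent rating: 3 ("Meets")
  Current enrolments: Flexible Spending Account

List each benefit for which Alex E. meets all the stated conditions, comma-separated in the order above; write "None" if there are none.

Service from 7 Oct 2018 to 25 Jan 2019: 110 days.
Flexible Spending Account — status full-time ✓; service 110 days ≥ 12 weeks (≈84 days) ✓; grade IC4 ≥ IC3 ✓ → eligible.
Supplemental Life Insurance — status full-time ✓ (not excluded); service 110 days < 6 months (≈180 days) ✗ → not eligible.
Profit Sharing Plan — status full-time ✓ (not excluded); service 110 days ≥ 45 days ✓; 45 hrs/wk ≥ 32 ✓ → eligible.
Pet Insurance — status full-time ✓; dept Sales ✗ → not eligible.
Spot Bonus Program — service 110 days ≥ 12 weeks (≈84 days) ✓; site Tampa ✗ (not Lyon or Leeds) → not eligible.
Annual Bonus Plan — service 110 days ≥ 90 days ✓; rating 3 < 4 ✗ → not eligible.
Equipment Allowance — status full-time ✓; service 110 days < 1 year (≈365 days) ✗ → not eligible.

Flexible Spending Account, Profit Sharing Plan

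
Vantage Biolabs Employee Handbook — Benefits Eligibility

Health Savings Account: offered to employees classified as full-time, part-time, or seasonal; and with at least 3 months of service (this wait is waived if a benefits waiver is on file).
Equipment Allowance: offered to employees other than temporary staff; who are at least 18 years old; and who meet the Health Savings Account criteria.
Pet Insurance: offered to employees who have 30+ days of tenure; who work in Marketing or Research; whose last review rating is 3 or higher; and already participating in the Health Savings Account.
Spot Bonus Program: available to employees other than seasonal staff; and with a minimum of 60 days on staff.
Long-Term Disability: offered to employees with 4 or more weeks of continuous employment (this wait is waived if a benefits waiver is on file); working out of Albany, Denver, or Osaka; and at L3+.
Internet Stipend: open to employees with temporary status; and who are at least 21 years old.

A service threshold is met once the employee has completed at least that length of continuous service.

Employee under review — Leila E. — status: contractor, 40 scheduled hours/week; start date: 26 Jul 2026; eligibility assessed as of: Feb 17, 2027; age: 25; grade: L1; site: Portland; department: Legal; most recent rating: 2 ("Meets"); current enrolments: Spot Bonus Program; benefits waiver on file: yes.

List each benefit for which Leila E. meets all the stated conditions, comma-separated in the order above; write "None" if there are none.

Spot Bonus Program

Service from 26 Jul 2026 to Feb 17, 2027: 206 days.
Health Savings Account — status contractor ✗ (requires full-time, part-time, or seasonal) → not eligible.
Equipment Allowance — status contractor ✓ (not excluded); age 25 ≥ 18 ✓; not eligible for Health Savings Account ✗ → not eligible.
Pet Insurance — service 206 days ≥ 30 days ✓; dept Legal ✗ → not eligible.
Spot Bonus Program — status contractor ✓ (not excluded); service 206 days ≥ 60 days ✓ → eligible.
Long-Term Disability — benefits waiver on file ✓; site Portland ✗ (not Albany, Denver, or Osaka) → not eligible.
Internet Stipend — status contractor ✗ (requires temporary) → not eligible.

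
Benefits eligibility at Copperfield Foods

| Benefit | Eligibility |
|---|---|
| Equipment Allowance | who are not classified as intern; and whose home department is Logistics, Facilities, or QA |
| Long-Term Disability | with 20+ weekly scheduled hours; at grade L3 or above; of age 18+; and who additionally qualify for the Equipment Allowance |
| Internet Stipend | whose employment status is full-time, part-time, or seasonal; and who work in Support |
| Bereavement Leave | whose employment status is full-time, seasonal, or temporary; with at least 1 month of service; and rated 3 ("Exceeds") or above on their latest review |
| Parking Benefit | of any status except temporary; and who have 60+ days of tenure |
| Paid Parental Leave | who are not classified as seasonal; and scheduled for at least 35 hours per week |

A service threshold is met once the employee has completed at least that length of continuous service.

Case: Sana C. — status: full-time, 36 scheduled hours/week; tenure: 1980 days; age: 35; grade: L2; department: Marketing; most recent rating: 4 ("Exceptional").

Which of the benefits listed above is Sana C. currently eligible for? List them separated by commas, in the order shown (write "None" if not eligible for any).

Bereavement Leave, Parking Benefit, Paid Parental Leave

Equipment Allowance — status full-time ✓ (not excluded); dept Marketing ✗ → not eligible.
Long-Term Disability — 36 hrs/wk ≥ 20 ✓; grade L2 < L3 ✗ → not eligible.
Internet Stipend — status full-time ✓; dept Marketing ✗ → not eligible.
Bereavement Leave — status full-time ✓; service 1980 days ≥ 1 month (≈30 days) ✓; rating 4 ≥ 3 ✓ → eligible.
Parking Benefit — status full-time ✓ (not excluded); service 1980 days ≥ 60 days ✓ → eligible.
Paid Parental Leave — status full-time ✓ (not excluded); 36 hrs/wk ≥ 35 ✓ → eligible.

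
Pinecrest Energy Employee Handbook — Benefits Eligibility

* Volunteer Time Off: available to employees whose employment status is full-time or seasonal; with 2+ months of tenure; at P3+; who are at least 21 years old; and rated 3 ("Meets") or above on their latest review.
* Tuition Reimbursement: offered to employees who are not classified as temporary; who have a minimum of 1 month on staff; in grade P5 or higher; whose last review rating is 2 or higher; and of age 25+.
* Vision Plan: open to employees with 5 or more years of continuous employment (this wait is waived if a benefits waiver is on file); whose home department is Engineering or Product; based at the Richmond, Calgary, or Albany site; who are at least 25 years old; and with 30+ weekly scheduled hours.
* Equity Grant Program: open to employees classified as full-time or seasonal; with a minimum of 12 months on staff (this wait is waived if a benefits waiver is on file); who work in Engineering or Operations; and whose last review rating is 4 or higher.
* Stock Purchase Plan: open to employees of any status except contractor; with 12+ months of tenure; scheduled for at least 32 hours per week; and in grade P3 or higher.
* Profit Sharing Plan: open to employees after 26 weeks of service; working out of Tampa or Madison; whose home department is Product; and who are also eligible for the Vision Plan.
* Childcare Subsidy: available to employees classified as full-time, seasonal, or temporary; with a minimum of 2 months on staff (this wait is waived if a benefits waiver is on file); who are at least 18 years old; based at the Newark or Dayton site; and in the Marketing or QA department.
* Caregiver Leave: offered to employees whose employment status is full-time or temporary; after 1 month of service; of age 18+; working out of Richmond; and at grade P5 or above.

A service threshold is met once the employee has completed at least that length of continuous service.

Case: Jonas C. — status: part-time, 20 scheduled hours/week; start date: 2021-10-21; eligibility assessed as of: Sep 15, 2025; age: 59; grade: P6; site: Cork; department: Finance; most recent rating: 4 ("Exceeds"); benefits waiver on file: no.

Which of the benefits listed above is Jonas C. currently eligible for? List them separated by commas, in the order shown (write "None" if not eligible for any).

Tuition Reimbursement

Service from 2021-10-21 to Sep 15, 2025: 1425 days.
Volunteer Time Off — status part-time ✗ (requires full-time or seasonal) → not eligible.
Tuition Reimbursement — status part-time ✓ (not excluded); service 1425 days ≥ 1 month (≈30 days) ✓; grade P6 ≥ P5 ✓; rating 4 ≥ 2 ✓; age 59 ≥ 25 ✓ → eligible.
Vision Plan — no waiver, service 1425 days < 5 years (≈1825 days) ✗ → not eligible.
Equity Grant Program — status part-time ✗ (requires full-time or seasonal) → not eligible.
Stock Purchase Plan — status part-time ✓ (not excluded); service 1425 days ≥ 12 months (≈360 days) ✓; 20 hrs/wk < 32 ✗ → not eligible.
Profit Sharing Plan — service 1425 days ≥ 26 weeks (≈182 days) ✓; site Cork ✗ (not Tampa or Madison) → not eligible.
Childcare Subsidy — status part-time ✗ (requires full-time, seasonal, or temporary) → not eligible.
Caregiver Leave — status part-time ✗ (requires full-time or temporary) → not eligible.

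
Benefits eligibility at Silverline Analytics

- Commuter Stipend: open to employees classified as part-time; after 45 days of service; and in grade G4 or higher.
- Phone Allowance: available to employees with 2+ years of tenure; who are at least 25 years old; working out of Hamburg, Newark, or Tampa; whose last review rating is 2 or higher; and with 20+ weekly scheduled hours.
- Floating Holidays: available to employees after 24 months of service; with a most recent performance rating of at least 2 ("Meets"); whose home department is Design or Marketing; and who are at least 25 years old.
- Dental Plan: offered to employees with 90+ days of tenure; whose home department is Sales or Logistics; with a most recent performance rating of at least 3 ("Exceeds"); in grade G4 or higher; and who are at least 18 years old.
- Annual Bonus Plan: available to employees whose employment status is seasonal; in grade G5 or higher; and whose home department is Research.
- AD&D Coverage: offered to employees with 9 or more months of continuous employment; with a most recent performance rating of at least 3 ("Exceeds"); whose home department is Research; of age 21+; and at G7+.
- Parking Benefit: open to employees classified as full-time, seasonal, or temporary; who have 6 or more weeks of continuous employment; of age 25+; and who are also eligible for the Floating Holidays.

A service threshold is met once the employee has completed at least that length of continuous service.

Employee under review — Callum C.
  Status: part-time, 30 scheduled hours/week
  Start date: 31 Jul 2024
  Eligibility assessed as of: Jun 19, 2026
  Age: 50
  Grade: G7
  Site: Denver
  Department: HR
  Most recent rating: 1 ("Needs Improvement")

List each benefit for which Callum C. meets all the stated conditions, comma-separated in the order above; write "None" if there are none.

Service from 31 Jul 2024 to Jun 19, 2026: 688 days.
Commuter Stipend — status part-time ✓; service 688 days ≥ 45 days ✓; grade G7 ≥ G4 ✓ → eligible.
Phone Allowance — service 688 days < 2 years (≈730 days) ✗ → not eligible.
Floating Holidays — service 688 days < 24 months (≈720 days) ✗ → not eligible.
Dental Plan — service 688 days ≥ 90 days ✓; dept HR ✗ → not eligible.
Annual Bonus Plan — status part-time ✗ (requires seasonal) → not eligible.
AD&D Coverage — service 688 days ≥ 9 months (≈270 days) ✓; rating 1 < 3 ✗ → not eligible.
Parking Benefit — status part-time ✗ (requires full-time, seasonal, or temporary) → not eligible.

Commuter Stipend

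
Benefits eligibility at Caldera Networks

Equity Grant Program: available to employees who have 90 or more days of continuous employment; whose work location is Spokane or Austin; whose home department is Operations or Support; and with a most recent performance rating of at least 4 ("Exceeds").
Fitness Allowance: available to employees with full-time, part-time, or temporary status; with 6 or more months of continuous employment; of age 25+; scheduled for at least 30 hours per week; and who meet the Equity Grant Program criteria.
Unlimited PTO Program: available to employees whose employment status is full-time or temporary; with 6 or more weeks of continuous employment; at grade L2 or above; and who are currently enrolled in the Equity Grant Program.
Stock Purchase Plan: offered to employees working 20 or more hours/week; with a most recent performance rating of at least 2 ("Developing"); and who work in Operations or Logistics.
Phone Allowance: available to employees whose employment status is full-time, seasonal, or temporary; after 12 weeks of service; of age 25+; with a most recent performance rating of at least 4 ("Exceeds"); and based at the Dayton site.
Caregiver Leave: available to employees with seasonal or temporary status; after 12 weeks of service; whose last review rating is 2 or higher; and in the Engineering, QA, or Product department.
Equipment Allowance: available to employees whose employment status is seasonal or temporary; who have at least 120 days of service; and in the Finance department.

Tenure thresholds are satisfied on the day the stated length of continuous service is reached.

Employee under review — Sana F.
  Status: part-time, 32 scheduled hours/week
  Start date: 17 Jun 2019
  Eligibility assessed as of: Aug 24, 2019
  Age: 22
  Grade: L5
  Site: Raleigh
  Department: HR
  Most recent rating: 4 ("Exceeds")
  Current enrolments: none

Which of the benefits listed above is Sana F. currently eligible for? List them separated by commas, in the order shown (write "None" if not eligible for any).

Service from 17 Jun 2019 to Aug 24, 2019: 68 days.
Equity Grant Program — service 68 days < 90 days ✗ → not eligible.
Fitness Allowance — status part-time ✓; service 68 days < 6 months (≈180 days) ✗ → not eligible.
Unlimited PTO Program — status part-time ✗ (requires full-time or temporary) → not eligible.
Stock Purchase Plan — 32 hrs/wk ≥ 20 ✓; rating 4 ≥ 2 ✓; dept HR ✗ → not eligible.
Phone Allowance — status part-time ✗ (requires full-time, seasonal, or temporary) → not eligible.
Caregiver Leave — status part-time ✗ (requires seasonal or temporary) → not eligible.
Equipment Allowance — status part-time ✗ (requires seasonal or temporary) → not eligible.

None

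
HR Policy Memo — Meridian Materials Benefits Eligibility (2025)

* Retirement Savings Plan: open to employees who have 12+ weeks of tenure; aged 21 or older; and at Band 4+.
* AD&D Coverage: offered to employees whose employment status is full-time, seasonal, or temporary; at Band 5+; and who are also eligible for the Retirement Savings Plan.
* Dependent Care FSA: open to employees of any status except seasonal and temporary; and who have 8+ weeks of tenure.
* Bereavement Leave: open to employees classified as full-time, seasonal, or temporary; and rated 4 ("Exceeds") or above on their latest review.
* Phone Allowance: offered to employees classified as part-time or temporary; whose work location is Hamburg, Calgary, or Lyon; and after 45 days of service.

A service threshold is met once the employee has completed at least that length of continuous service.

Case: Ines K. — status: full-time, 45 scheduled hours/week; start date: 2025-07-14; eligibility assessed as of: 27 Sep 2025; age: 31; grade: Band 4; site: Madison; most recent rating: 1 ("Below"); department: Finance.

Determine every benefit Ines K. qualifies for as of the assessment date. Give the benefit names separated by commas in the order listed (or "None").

Service from 2025-07-14 to 27 Sep 2025: 75 days.
Retirement Savings Plan — service 75 days < 12 weeks (≈84 days) ✗ → not eligible.
AD&D Coverage — status full-time ✓; grade Band 4 < Band 5 ✗ → not eligible.
Dependent Care FSA — status full-time ✓ (not excluded); service 75 days ≥ 8 weeks (≈56 days) ✓ → eligible.
Bereavement Leave — status full-time ✓; rating 1 < 4 ✗ → not eligible.
Phone Allowance — status full-time ✗ (requires part-time or temporary) → not eligible.

Dependent Care FSA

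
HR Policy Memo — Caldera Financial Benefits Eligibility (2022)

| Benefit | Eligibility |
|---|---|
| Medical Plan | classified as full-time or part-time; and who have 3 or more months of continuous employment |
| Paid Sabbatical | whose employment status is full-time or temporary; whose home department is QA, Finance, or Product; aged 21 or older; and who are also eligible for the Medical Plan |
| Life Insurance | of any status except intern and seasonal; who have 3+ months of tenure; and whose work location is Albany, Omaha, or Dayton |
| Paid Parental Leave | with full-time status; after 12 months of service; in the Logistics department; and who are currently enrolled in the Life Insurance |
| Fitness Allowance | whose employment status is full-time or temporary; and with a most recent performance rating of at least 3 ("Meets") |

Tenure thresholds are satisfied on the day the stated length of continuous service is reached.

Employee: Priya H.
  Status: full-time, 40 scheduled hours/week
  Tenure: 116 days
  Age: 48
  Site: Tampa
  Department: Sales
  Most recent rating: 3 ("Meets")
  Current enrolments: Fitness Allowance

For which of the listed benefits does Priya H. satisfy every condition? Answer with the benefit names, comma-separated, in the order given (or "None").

Medical Plan, Fitness Allowance

Medical Plan — status full-time ✓; service 116 days ≥ 3 months (≈90 days) ✓ → eligible.
Paid Sabbatical — status full-time ✓; dept Sales ✗ → not eligible.
Life Insurance — status full-time ✓ (not excluded); service 116 days ≥ 3 months (≈90 days) ✓; site Tampa ✗ (not Albany, Omaha, or Dayton) → not eligible.
Paid Parental Leave — status full-time ✓; service 116 days < 12 months (≈360 days) ✗ → not eligible.
Fitness Allowance — status full-time ✓; rating 3 ≥ 3 ✓ → eligible.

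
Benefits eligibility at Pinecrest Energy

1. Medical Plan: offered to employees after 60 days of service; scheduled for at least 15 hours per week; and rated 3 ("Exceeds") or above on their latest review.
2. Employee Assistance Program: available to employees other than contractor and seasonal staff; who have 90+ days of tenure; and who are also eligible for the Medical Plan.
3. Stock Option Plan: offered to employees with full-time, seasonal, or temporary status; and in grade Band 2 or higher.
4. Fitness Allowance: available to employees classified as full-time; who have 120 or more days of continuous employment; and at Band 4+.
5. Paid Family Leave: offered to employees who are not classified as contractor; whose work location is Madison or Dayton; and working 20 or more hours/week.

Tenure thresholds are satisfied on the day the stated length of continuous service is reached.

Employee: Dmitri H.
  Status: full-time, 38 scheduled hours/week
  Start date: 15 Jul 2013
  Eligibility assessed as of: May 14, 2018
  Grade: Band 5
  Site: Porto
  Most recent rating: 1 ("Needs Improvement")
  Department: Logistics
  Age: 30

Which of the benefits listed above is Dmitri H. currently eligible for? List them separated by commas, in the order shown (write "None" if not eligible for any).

Stock Option Plan, Fitness Allowance

Service from 15 Jul 2013 to May 14, 2018: 1764 days.
Medical Plan — service 1764 days ≥ 60 days ✓; 38 hrs/wk ≥ 15 ✓; rating 1 < 3 ✗ → not eligible.
Employee Assistance Program — status full-time ✓ (not excluded); service 1764 days ≥ 90 days ✓; not eligible for Medical Plan ✗ → not eligible.
Stock Option Plan — status full-time ✓; grade Band 5 ≥ Band 2 ✓ → eligible.
Fitness Allowance — status full-time ✓; service 1764 days ≥ 120 days ✓; grade Band 5 ≥ Band 4 ✓ → eligible.
Paid Family Leave — status full-time ✓ (not excluded); site Porto ✗ (not Madison or Dayton) → not eligible.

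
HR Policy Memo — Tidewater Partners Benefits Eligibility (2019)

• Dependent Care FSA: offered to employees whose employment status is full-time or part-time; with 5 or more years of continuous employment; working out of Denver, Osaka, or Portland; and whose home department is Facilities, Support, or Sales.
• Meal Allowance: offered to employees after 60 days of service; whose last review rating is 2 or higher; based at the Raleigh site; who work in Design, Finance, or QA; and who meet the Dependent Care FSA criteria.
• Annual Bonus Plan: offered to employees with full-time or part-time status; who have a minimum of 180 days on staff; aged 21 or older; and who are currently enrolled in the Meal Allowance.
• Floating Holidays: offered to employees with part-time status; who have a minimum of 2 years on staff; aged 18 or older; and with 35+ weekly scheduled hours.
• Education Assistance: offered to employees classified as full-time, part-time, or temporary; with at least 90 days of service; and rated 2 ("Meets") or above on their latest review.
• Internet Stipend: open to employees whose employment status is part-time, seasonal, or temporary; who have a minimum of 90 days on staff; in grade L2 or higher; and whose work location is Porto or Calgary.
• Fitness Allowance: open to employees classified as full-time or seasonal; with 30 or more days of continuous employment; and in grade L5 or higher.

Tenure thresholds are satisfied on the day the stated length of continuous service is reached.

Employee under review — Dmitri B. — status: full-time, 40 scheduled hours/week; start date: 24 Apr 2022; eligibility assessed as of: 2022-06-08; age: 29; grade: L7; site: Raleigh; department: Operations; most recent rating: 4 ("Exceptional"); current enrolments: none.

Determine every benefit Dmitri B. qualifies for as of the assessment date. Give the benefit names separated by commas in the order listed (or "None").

Fitness Allowance

Service from 24 Apr 2022 to 2022-06-08: 45 days.
Dependent Care FSA — status full-time ✓; service 45 days < 5 years (≈1825 days) ✗ → not eligible.
Meal Allowance — service 45 days < 60 days ✗ → not eligible.
Annual Bonus Plan — status full-time ✓; service 45 days < 180 days ✗ → not eligible.
Floating Holidays — status full-time ✗ (requires part-time) → not eligible.
Education Assistance — status full-time ✓; service 45 days < 90 days ✗ → not eligible.
Internet Stipend — status full-time ✗ (requires part-time, seasonal, or temporary) → not eligible.
Fitness Allowance — status full-time ✓; service 45 days ≥ 30 days ✓; grade L7 ≥ L5 ✓ → eligible.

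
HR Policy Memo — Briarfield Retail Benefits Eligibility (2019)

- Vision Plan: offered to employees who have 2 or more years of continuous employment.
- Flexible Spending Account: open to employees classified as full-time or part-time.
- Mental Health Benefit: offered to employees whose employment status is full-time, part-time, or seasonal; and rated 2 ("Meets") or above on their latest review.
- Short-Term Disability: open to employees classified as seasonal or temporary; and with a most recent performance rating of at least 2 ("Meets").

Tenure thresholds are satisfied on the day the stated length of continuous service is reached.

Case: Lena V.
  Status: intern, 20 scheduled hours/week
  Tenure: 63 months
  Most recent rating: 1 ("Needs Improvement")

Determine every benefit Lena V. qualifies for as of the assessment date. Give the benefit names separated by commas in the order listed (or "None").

Vision Plan — service 63 months ≥ 2 years (≈730 days) ✓ → eligible.
Flexible Spending Account — status intern ✗ (requires full-time or part-time) → not eligible.
Mental Health Benefit — status intern ✗ (requires full-time, part-time, or seasonal) → not eligible.
Short-Term Disability — status intern ✗ (requires seasonal or temporary) → not eligible.

Vision Plan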